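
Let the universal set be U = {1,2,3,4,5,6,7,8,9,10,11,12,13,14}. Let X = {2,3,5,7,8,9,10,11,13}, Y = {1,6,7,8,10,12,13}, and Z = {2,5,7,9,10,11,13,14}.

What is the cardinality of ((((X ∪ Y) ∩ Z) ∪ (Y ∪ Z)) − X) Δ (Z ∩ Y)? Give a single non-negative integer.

7

X ∪ Y = {1,2,3,5,6,7,8,9,10,11,12,13}
(X ∪ Y) ∩ Z = {2,5,7,9,10,11,13}
Y ∪ Z = {1,2,5,6,7,8,9,10,11,12,13,14}
((X ∪ Y) ∩ Z) ∪ (Y ∪ Z) = {1,2,5,6,7,8,9,10,11,12,13,14}
(((X ∪ Y) ∩ Z) ∪ (Y ∪ Z)) − X = {1,6,12,14}
Z ∩ Y = {7,10,13}
((((X ∪ Y) ∩ Z) ∪ (Y ∪ Z)) − X) Δ (Z ∩ Y) = {1,6,7,10,12,13,14}
|((((X ∪ Y) ∩ Z) ∪ (Y ∪ Z)) − X) Δ (Z ∩ Y)| = 7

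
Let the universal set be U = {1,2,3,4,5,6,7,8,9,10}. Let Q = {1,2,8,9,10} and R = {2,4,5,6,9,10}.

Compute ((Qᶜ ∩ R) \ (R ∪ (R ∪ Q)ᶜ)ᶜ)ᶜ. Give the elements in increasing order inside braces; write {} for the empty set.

Qᶜ = {3,4,5,6,7}
Qᶜ ∩ R = {4,5,6}
R ∪ Q = {1,2,4,5,6,8,9,10}
(R ∪ Q)ᶜ = {3,7}
R ∪ (R ∪ Q)ᶜ = {2,3,4,5,6,7,9,10}
(R ∪ (R ∪ Q)ᶜ)ᶜ = {1,8}
(Qᶜ ∩ R) \ (R ∪ (R ∪ Q)ᶜ)ᶜ = {4,5,6}
((Qᶜ ∩ R) \ (R ∪ (R ∪ Q)ᶜ)ᶜ)ᶜ = {1,2,3,7,8,9,10}

{1,2,3,7,8,9,10}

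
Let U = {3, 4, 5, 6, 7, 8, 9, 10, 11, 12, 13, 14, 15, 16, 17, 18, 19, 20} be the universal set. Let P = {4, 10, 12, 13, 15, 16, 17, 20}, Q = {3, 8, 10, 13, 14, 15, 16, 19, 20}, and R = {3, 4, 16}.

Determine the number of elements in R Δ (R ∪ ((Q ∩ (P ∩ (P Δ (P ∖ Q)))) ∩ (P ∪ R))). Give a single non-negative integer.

P ∖ Q = {4, 12, 17}
P Δ (P ∖ Q) = {10, 13, 15, 16, 20}
P ∩ (P Δ (P ∖ Q)) = {10, 13, 15, 16, 20}
Q ∩ (P ∩ (P Δ (P ∖ Q))) = {10, 13, 15, 16, 20}
P ∪ R = {3, 4, 10, 12, 13, 15, 16, 17, 20}
(Q ∩ (P ∩ (P Δ (P ∖ Q)))) ∩ (P ∪ R) = {10, 13, 15, 16, 20}
R ∪ ((Q ∩ (P ∩ (P Δ (P ∖ Q)))) ∩ (P ∪ R)) = {3, 4, 10, 13, 15, 16, 20}
R Δ (R ∪ ((Q ∩ (P ∩ (P Δ (P ∖ Q)))) ∩ (P ∪ R))) = {10, 13, 15, 20}
|R Δ (R ∪ ((Q ∩ (P ∩ (P Δ (P ∖ Q)))) ∩ (P ∪ R)))| = 4

4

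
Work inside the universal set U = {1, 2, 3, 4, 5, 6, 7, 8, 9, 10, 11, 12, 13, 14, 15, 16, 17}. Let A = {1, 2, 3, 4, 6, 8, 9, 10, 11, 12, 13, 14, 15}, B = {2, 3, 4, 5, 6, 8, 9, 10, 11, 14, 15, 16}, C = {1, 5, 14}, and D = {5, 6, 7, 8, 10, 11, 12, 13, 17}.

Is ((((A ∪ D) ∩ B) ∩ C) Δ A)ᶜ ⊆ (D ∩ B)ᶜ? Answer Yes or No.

Yes

A ∪ D = {1, 2, 3, 4, 5, 6, 7, 8, 9, 10, 11, 12, 13, 14, 15, 17}
(A ∪ D) ∩ B = {2, 3, 4, 5, 6, 8, 9, 10, 11, 14, 15}
((A ∪ D) ∩ B) ∩ C = {5, 14}
(((A ∪ D) ∩ B) ∩ C) Δ A = {1, 2, 3, 4, 5, 6, 8, 9, 10, 11, 12, 13, 15}
((((A ∪ D) ∩ B) ∩ C) Δ A)ᶜ = {7, 14, 16, 17}
D ∩ B = {5, 6, 8, 10, 11}
(D ∩ B)ᶜ = {1, 2, 3, 4, 7, 9, 12, 13, 14, 15, 16, 17}
Every element of {7, 14, 16, 17} is in {1, 2, 3, 4, 7, 9, 12, 13, 14, 15, 16, 17}, so ((((A ∪ D) ∩ B) ∩ C) Δ A)ᶜ ⊆ (D ∩ B)ᶜ.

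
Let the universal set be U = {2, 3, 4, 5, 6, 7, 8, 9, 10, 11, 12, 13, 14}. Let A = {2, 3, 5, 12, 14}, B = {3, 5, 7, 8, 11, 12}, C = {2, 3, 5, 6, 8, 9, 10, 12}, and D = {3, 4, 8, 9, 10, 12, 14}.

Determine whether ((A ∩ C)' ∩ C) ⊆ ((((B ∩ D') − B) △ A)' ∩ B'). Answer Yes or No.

A ∩ C = {2, 3, 5, 12}
(A ∩ C)' = {4, 6, 7, 8, 9, 10, 11, 13, 14}
(A ∩ C)' ∩ C = {6, 8, 9, 10}
D' = {2, 5, 6, 7, 11, 13}
B ∩ D' = {5, 7, 11}
(B ∩ D') − B = {}
((B ∩ D') − B) △ A = {2, 3, 5, 12, 14}
(((B ∩ D') − B) △ A)' = {4, 6, 7, 8, 9, 10, 11, 13}
B' = {2, 4, 6, 9, 10, 13, 14}
(((B ∩ D') − B) △ A)' ∩ B' = {4, 6, 9, 10, 13}
8 ∈ (A ∩ C)' ∩ C but 8 ∉ (((B ∩ D') − B) △ A)' ∩ B', so the inclusion fails.

No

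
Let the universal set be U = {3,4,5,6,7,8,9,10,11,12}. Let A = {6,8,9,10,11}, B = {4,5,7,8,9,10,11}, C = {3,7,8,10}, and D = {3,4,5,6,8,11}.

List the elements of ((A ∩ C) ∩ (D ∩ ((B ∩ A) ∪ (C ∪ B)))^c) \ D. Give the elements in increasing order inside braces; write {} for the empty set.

A ∩ C = {8,10}
B ∩ A = {8,9,10,11}
C ∪ B = {3,4,5,7,8,9,10,11}
(B ∩ A) ∪ (C ∪ B) = {3,4,5,7,8,9,10,11}
D ∩ ((B ∩ A) ∪ (C ∪ B)) = {3,4,5,8,11}
(D ∩ ((B ∩ A) ∪ (C ∪ B)))^c = {6,7,9,10,12}
(A ∩ C) ∩ (D ∩ ((B ∩ A) ∪ (C ∪ B)))^c = {10}
((A ∩ C) ∩ (D ∩ ((B ∩ A) ∪ (C ∪ B)))^c) \ D = {10}

{10}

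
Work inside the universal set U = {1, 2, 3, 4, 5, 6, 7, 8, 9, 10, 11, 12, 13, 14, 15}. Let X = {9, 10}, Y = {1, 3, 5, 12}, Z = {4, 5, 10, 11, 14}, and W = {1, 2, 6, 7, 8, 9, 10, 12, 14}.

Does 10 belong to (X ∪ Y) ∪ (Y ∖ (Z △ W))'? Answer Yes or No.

Yes

10 ∈ X and 10 ∉ Y, so 10 ∈ X ∪ Y
10 ∈ Z and 10 ∈ W, so 10 ∉ Z △ W
10 ∉ Y and 10 ∉ (Z △ W), so 10 ∉ Y ∖ (Z △ W)
10 ∈ (Y ∖ (Z △ W))' since 10 ∉ (Y ∖ (Z △ W))
10 ∈ (X ∪ Y) and 10 ∈ (Y ∖ (Z △ W))', so 10 ∈ (X ∪ Y) ∪ (Y ∖ (Z △ W))'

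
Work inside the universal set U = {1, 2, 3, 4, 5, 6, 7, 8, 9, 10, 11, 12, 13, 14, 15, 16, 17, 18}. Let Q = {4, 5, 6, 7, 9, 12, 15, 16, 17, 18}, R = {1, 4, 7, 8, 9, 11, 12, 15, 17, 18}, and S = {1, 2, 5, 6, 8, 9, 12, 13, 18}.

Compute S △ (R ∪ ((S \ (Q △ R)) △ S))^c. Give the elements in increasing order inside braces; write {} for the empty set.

Q △ R = {1, 5, 6, 8, 11, 16}
S \ (Q △ R) = {2, 9, 12, 13, 18}
(S \ (Q △ R)) △ S = {1, 5, 6, 8}
R ∪ ((S \ (Q △ R)) △ S) = {1, 4, 5, 6, 7, 8, 9, 11, 12, 15, 17, 18}
(R ∪ ((S \ (Q △ R)) △ S))^c = {2, 3, 10, 13, 14, 16}
S △ (R ∪ ((S \ (Q △ R)) △ S))^c = {1, 3, 5, 6, 8, 9, 10, 12, 14, 16, 18}

{1, 3, 5, 6, 8, 9, 10, 12, 14, 16, 18}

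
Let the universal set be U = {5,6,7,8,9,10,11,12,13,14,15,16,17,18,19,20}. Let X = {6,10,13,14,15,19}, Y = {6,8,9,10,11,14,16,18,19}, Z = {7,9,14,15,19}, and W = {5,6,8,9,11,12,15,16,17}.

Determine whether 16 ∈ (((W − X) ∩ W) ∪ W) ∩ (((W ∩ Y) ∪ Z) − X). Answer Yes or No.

16 ∈ W and 16 ∉ X, so 16 ∈ W − X
16 ∈ (W − X) and 16 ∈ W, so 16 ∈ (W − X) ∩ W
16 ∈ ((W − X) ∩ W) and 16 ∈ W, so 16 ∈ ((W − X) ∩ W) ∪ W
16 ∈ W and 16 ∈ Y, so 16 ∈ W ∩ Y
16 ∈ (W ∩ Y) and 16 ∉ Z, so 16 ∈ (W ∩ Y) ∪ Z
16 ∈ ((W ∩ Y) ∪ Z) and 16 ∉ X, so 16 ∈ ((W ∩ Y) ∪ Z) − X
16 ∈ (((W − X) ∩ W) ∪ W) and 16 ∈ (((W ∩ Y) ∪ Z) − X), so 16 ∈ (((W − X) ∩ W) ∪ W) ∩ (((W ∩ Y) ∪ Z) − X)

Yes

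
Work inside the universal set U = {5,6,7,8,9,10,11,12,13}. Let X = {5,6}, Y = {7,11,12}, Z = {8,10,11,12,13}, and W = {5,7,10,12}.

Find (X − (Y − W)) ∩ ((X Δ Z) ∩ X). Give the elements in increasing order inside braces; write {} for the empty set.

{5,6}

Y − W = {11}
X − (Y − W) = {5,6}
X Δ Z = {5,6,8,10,11,12,13}
(X Δ Z) ∩ X = {5,6}
(X − (Y − W)) ∩ ((X Δ Z) ∩ X) = {5,6}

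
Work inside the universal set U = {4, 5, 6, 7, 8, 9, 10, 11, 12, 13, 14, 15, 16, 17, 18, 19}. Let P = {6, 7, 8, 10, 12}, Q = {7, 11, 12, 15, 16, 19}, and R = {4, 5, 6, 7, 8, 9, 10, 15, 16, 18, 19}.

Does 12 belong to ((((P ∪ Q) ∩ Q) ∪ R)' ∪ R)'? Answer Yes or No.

12 ∈ P and 12 ∈ Q, so 12 ∈ P ∪ Q
12 ∈ (P ∪ Q) and 12 ∈ Q, so 12 ∈ (P ∪ Q) ∩ Q
12 ∈ ((P ∪ Q) ∩ Q) and 12 ∉ R, so 12 ∈ ((P ∪ Q) ∩ Q) ∪ R
12 ∉ (((P ∪ Q) ∩ Q) ∪ R)' since 12 ∈ (((P ∪ Q) ∩ Q) ∪ R)
12 ∉ (((P ∪ Q) ∩ Q) ∪ R)' and 12 ∉ R, so 12 ∉ (((P ∪ Q) ∩ Q) ∪ R)' ∪ R
12 ∈ ((((P ∪ Q) ∩ Q) ∪ R)' ∪ R)' since 12 ∉ ((((P ∪ Q) ∩ Q) ∪ R)' ∪ R)

Yes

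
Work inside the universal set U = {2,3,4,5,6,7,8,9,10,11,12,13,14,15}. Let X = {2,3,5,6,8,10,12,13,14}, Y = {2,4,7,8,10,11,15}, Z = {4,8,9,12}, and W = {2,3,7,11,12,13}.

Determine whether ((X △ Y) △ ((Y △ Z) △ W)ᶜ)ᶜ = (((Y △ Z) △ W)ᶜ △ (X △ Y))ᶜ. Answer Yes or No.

X △ Y = {3,4,5,6,7,11,12,13,14,15}
Y △ Z = {2,7,9,10,11,12,15}
(Y △ Z) △ W = {3,9,10,13,15}
((Y △ Z) △ W)ᶜ = {2,4,5,6,7,8,11,12,14}
(X △ Y) △ ((Y △ Z) △ W)ᶜ = {2,3,8,13,15}
((X △ Y) △ ((Y △ Z) △ W)ᶜ)ᶜ = {4,5,6,7,9,10,11,12,14}
((Y △ Z) △ W)ᶜ △ (X △ Y) = {2,3,8,13,15}
(((Y △ Z) △ W)ᶜ △ (X △ Y))ᶜ = {4,5,6,7,9,10,11,12,14}
Both equal {4,5,6,7,9,10,11,12,14}, so ((X △ Y) △ ((Y △ Z) △ W)ᶜ)ᶜ = (((Y △ Z) △ W)ᶜ △ (X △ Y))ᶜ.

Yes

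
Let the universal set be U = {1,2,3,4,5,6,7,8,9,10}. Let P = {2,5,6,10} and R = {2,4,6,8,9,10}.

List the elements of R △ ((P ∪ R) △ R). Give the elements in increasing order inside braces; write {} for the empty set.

{2,4,5,6,8,9,10}

P ∪ R = {2,4,5,6,8,9,10}
(P ∪ R) △ R = {5}
R △ ((P ∪ R) △ R) = {2,4,5,6,8,9,10}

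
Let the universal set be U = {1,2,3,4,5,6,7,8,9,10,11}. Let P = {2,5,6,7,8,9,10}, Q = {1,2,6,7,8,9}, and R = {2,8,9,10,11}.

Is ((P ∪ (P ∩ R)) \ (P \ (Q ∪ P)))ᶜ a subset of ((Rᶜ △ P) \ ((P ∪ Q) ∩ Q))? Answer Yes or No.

No

P ∩ R = {2,8,9,10}
P ∪ (P ∩ R) = {2,5,6,7,8,9,10}
Q ∪ P = {1,2,5,6,7,8,9,10}
P \ (Q ∪ P) = {}
(P ∪ (P ∩ R)) \ (P \ (Q ∪ P)) = {2,5,6,7,8,9,10}
((P ∪ (P ∩ R)) \ (P \ (Q ∪ P)))ᶜ = {1,3,4,11}
Rᶜ = {1,3,4,5,6,7}
Rᶜ △ P = {1,2,3,4,8,9,10}
P ∪ Q = {1,2,5,6,7,8,9,10}
(P ∪ Q) ∩ Q = {1,2,6,7,8,9}
(Rᶜ △ P) \ ((P ∪ Q) ∩ Q) = {3,4,10}
1 ∈ ((P ∪ (P ∩ R)) \ (P \ (Q ∪ P)))ᶜ but 1 ∉ (Rᶜ △ P) \ ((P ∪ Q) ∩ Q), so the inclusion fails.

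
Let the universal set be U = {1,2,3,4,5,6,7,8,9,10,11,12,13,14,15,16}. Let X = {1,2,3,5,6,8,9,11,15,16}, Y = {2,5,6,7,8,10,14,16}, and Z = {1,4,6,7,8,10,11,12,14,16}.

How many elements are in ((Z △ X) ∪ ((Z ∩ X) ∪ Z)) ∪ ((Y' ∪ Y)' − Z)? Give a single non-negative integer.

15

Z △ X = {2,3,4,5,7,9,10,12,14,15}
Z ∩ X = {1,6,8,11,16}
(Z ∩ X) ∪ Z = {1,4,6,7,8,10,11,12,14,16}
(Z △ X) ∪ ((Z ∩ X) ∪ Z) = {1,2,3,4,5,6,7,8,9,10,11,12,14,15,16}
Y' = {1,3,4,9,11,12,13,15}
Y' ∪ Y = {1,2,3,4,5,6,7,8,9,10,11,12,13,14,15,16}
(Y' ∪ Y)' = {}
(Y' ∪ Y)' − Z = {}
((Z △ X) ∪ ((Z ∩ X) ∪ Z)) ∪ ((Y' ∪ Y)' − Z) = {1,2,3,4,5,6,7,8,9,10,11,12,14,15,16}
|((Z △ X) ∪ ((Z ∩ X) ∪ Z)) ∪ ((Y' ∪ Y)' − Z)| = 15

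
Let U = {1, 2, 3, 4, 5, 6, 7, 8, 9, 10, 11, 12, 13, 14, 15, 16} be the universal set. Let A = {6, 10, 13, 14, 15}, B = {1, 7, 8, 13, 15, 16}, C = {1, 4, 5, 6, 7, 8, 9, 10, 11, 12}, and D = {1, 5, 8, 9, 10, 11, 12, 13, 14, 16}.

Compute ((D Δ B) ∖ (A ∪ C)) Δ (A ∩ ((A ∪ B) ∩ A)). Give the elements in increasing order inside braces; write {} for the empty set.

{6, 10, 13, 14, 15}

D Δ B = {5, 7, 9, 10, 11, 12, 14, 15}
A ∪ C = {1, 4, 5, 6, 7, 8, 9, 10, 11, 12, 13, 14, 15}
(D Δ B) ∖ (A ∪ C) = {}
A ∪ B = {1, 6, 7, 8, 10, 13, 14, 15, 16}
(A ∪ B) ∩ A = {6, 10, 13, 14, 15}
A ∩ ((A ∪ B) ∩ A) = {6, 10, 13, 14, 15}
((D Δ B) ∖ (A ∪ C)) Δ (A ∩ ((A ∪ B) ∩ A)) = {6, 10, 13, 14, 15}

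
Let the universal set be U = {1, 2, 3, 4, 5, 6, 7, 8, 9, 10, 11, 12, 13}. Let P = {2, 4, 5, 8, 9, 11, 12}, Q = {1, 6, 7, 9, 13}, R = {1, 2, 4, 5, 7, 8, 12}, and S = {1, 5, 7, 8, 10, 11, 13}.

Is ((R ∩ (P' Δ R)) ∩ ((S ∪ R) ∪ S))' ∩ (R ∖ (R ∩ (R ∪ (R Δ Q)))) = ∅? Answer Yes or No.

P' = {1, 3, 6, 7, 10, 13}
P' Δ R = {2, 3, 4, 5, 6, 8, 10, 12, 13}
R ∩ (P' Δ R) = {2, 4, 5, 8, 12}
S ∪ R = {1, 2, 4, 5, 7, 8, 10, 11, 12, 13}
(S ∪ R) ∪ S = {1, 2, 4, 5, 7, 8, 10, 11, 12, 13}
(R ∩ (P' Δ R)) ∩ ((S ∪ R) ∪ S) = {2, 4, 5, 8, 12}
((R ∩ (P' Δ R)) ∩ ((S ∪ R) ∪ S))' = {1, 3, 6, 7, 9, 10, 11, 13}
R Δ Q = {2, 4, 5, 6, 8, 9, 12, 13}
R ∪ (R Δ Q) = {1, 2, 4, 5, 6, 7, 8, 9, 12, 13}
R ∩ (R ∪ (R Δ Q)) = {1, 2, 4, 5, 7, 8, 12}
R ∖ (R ∩ (R ∪ (R Δ Q))) = {}
{1, 3, 6, 7, 9, 10, 11, 13} and {} share no elements.

Yes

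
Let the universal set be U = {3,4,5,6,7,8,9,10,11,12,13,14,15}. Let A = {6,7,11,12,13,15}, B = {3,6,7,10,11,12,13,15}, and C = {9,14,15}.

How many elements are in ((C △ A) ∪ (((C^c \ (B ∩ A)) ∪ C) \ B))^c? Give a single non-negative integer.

3

C △ A = {6,7,9,11,12,13,14}
C^c = {3,4,5,6,7,8,10,11,12,13}
B ∩ A = {6,7,11,12,13,15}
C^c \ (B ∩ A) = {3,4,5,8,10}
(C^c \ (B ∩ A)) ∪ C = {3,4,5,8,9,10,14,15}
((C^c \ (B ∩ A)) ∪ C) \ B = {4,5,8,9,14}
(C △ A) ∪ (((C^c \ (B ∩ A)) ∪ C) \ B) = {4,5,6,7,8,9,11,12,13,14}
((C △ A) ∪ (((C^c \ (B ∩ A)) ∪ C) \ B))^c = {3,10,15}
|((C △ A) ∪ (((C^c \ (B ∩ A)) ∪ C) \ B))^c| = 3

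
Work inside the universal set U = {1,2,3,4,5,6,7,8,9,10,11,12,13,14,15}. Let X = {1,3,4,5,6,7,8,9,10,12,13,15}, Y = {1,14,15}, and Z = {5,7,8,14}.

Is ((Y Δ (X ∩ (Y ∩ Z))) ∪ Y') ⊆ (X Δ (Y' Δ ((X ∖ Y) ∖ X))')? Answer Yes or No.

No

Y ∩ Z = {14}
X ∩ (Y ∩ Z) = {}
Y Δ (X ∩ (Y ∩ Z)) = {1,14,15}
Y' = {2,3,4,5,6,7,8,9,10,11,12,13}
(Y Δ (X ∩ (Y ∩ Z))) ∪ Y' = {1,2,3,4,5,6,7,8,9,10,11,12,13,14,15}
X ∖ Y = {3,4,5,6,7,8,9,10,12,13}
(X ∖ Y) ∖ X = {}
Y' Δ ((X ∖ Y) ∖ X) = {2,3,4,5,6,7,8,9,10,11,12,13}
(Y' Δ ((X ∖ Y) ∖ X))' = {1,14,15}
X Δ (Y' Δ ((X ∖ Y) ∖ X))' = {3,4,5,6,7,8,9,10,12,13,14}
1 ∈ (Y Δ (X ∩ (Y ∩ Z))) ∪ Y' but 1 ∉ X Δ (Y' Δ ((X ∖ Y) ∖ X))', so the inclusion fails.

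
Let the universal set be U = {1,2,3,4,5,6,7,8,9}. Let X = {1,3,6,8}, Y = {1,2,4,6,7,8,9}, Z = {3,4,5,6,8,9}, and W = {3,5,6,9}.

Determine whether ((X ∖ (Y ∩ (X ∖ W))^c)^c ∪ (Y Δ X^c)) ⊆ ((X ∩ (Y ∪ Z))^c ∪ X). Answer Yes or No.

X ∖ W = {1,8}
Y ∩ (X ∖ W) = {1,8}
(Y ∩ (X ∖ W))^c = {2,3,4,5,6,7,9}
X ∖ (Y ∩ (X ∖ W))^c = {1,8}
(X ∖ (Y ∩ (X ∖ W))^c)^c = {2,3,4,5,6,7,9}
X^c = {2,4,5,7,9}
Y Δ X^c = {1,5,6,8}
(X ∖ (Y ∩ (X ∖ W))^c)^c ∪ (Y Δ X^c) = {1,2,3,4,5,6,7,8,9}
Y ∪ Z = {1,2,3,4,5,6,7,8,9}
X ∩ (Y ∪ Z) = {1,3,6,8}
(X ∩ (Y ∪ Z))^c = {2,4,5,7,9}
(X ∩ (Y ∪ Z))^c ∪ X = {1,2,3,4,5,6,7,8,9}
Every element of {1,2,3,4,5,6,7,8,9} is in {1,2,3,4,5,6,7,8,9}, so (X ∖ (Y ∩ (X ∖ W))^c)^c ∪ (Y Δ X^c) ⊆ (X ∩ (Y ∪ Z))^c ∪ X.

Yes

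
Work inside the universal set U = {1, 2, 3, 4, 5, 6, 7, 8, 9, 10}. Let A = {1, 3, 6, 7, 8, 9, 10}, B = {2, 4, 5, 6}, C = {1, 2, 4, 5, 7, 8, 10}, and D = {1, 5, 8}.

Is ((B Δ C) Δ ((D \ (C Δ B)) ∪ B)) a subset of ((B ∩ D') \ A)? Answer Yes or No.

No

B Δ C = {1, 6, 7, 8, 10}
C Δ B = {1, 6, 7, 8, 10}
D \ (C Δ B) = {5}
(D \ (C Δ B)) ∪ B = {2, 4, 5, 6}
(B Δ C) Δ ((D \ (C Δ B)) ∪ B) = {1, 2, 4, 5, 7, 8, 10}
D' = {2, 3, 4, 6, 7, 9, 10}
B ∩ D' = {2, 4, 6}
(B ∩ D') \ A = {2, 4}
1 ∈ (B Δ C) Δ ((D \ (C Δ B)) ∪ B) but 1 ∉ (B ∩ D') \ A, so the inclusion fails.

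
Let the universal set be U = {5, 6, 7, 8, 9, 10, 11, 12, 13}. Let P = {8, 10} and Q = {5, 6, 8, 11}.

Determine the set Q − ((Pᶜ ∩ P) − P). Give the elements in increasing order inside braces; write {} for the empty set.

{5, 6, 8, 11}

Pᶜ = {5, 6, 7, 9, 11, 12, 13}
Pᶜ ∩ P = {}
(Pᶜ ∩ P) − P = {}
Q − ((Pᶜ ∩ P) − P) = {5, 6, 8, 11}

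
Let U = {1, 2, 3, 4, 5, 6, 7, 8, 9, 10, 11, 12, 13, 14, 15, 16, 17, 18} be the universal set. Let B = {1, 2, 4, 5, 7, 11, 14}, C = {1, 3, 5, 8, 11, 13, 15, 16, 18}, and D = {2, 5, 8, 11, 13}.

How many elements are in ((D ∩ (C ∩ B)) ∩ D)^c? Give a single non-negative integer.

16

C ∩ B = {1, 5, 11}
D ∩ (C ∩ B) = {5, 11}
(D ∩ (C ∩ B)) ∩ D = {5, 11}
((D ∩ (C ∩ B)) ∩ D)^c = {1, 2, 3, 4, 6, 7, 8, 9, 10, 12, 13, 14, 15, 16, 17, 18}
|((D ∩ (C ∩ B)) ∩ D)^c| = 16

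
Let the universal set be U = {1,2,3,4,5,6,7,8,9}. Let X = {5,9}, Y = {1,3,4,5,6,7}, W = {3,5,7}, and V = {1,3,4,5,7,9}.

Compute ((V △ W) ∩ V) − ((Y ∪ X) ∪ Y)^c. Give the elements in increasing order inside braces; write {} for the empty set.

V △ W = {1,4,9}
(V △ W) ∩ V = {1,4,9}
Y ∪ X = {1,3,4,5,6,7,9}
(Y ∪ X) ∪ Y = {1,3,4,5,6,7,9}
((Y ∪ X) ∪ Y)^c = {2,8}
((V △ W) ∩ V) − ((Y ∪ X) ∪ Y)^c = {1,4,9}

{1,4,9}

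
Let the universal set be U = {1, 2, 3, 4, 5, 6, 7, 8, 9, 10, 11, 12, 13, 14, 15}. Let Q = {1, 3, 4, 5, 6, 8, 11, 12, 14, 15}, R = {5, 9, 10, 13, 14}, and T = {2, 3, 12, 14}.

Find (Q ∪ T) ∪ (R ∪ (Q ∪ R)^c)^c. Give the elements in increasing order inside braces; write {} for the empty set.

{1, 2, 3, 4, 5, 6, 8, 11, 12, 14, 15}

Q ∪ T = {1, 2, 3, 4, 5, 6, 8, 11, 12, 14, 15}
Q ∪ R = {1, 3, 4, 5, 6, 8, 9, 10, 11, 12, 13, 14, 15}
(Q ∪ R)^c = {2, 7}
R ∪ (Q ∪ R)^c = {2, 5, 7, 9, 10, 13, 14}
(R ∪ (Q ∪ R)^c)^c = {1, 3, 4, 6, 8, 11, 12, 15}
(Q ∪ T) ∪ (R ∪ (Q ∪ R)^c)^c = {1, 2, 3, 4, 5, 6, 8, 11, 12, 14, 15}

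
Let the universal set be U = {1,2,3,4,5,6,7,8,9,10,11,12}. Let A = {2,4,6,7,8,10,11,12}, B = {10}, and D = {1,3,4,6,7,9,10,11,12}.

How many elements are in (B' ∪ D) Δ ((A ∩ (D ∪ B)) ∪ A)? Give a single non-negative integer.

4

B' = {1,2,3,4,5,6,7,8,9,11,12}
B' ∪ D = {1,2,3,4,5,6,7,8,9,10,11,12}
D ∪ B = {1,3,4,6,7,9,10,11,12}
A ∩ (D ∪ B) = {4,6,7,10,11,12}
(A ∩ (D ∪ B)) ∪ A = {2,4,6,7,8,10,11,12}
(B' ∪ D) Δ ((A ∩ (D ∪ B)) ∪ A) = {1,3,5,9}
|(B' ∪ D) Δ ((A ∩ (D ∪ B)) ∪ A)| = 4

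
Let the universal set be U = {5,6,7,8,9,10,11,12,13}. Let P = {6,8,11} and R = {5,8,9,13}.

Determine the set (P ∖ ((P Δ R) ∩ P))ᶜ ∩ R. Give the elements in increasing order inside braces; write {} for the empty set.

P Δ R = {5,6,9,11,13}
(P Δ R) ∩ P = {6,11}
P ∖ ((P Δ R) ∩ P) = {8}
(P ∖ ((P Δ R) ∩ P))ᶜ = {5,6,7,9,10,11,12,13}
(P ∖ ((P Δ R) ∩ P))ᶜ ∩ R = {5,9,13}

{5,9,13}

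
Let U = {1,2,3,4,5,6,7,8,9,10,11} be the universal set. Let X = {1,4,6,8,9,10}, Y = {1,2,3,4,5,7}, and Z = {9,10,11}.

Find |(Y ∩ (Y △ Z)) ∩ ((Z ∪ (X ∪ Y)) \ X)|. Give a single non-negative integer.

Y △ Z = {1,2,3,4,5,7,9,10,11}
Y ∩ (Y △ Z) = {1,2,3,4,5,7}
X ∪ Y = {1,2,3,4,5,6,7,8,9,10}
Z ∪ (X ∪ Y) = {1,2,3,4,5,6,7,8,9,10,11}
(Z ∪ (X ∪ Y)) \ X = {2,3,5,7,11}
(Y ∩ (Y △ Z)) ∩ ((Z ∪ (X ∪ Y)) \ X) = {2,3,5,7}
|(Y ∩ (Y △ Z)) ∩ ((Z ∪ (X ∪ Y)) \ X)| = 4

4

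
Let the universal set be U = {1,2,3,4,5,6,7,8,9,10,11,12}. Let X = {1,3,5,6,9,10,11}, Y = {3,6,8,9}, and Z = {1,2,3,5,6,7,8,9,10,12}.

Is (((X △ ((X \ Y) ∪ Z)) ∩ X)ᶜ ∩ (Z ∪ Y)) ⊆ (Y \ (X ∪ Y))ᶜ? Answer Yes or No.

X \ Y = {1,5,10,11}
(X \ Y) ∪ Z = {1,2,3,5,6,7,8,9,10,11,12}
X △ ((X \ Y) ∪ Z) = {2,7,8,12}
(X △ ((X \ Y) ∪ Z)) ∩ X = {}
((X △ ((X \ Y) ∪ Z)) ∩ X)ᶜ = {1,2,3,4,5,6,7,8,9,10,11,12}
Z ∪ Y = {1,2,3,5,6,7,8,9,10,12}
((X △ ((X \ Y) ∪ Z)) ∩ X)ᶜ ∩ (Z ∪ Y) = {1,2,3,5,6,7,8,9,10,12}
X ∪ Y = {1,3,5,6,8,9,10,11}
Y \ (X ∪ Y) = {}
(Y \ (X ∪ Y))ᶜ = {1,2,3,4,5,6,7,8,9,10,11,12}
Every element of {1,2,3,5,6,7,8,9,10,12} is in {1,2,3,4,5,6,7,8,9,10,11,12}, so ((X △ ((X \ Y) ∪ Z)) ∩ X)ᶜ ∩ (Z ∪ Y) ⊆ (Y \ (X ∪ Y))ᶜ.

Yes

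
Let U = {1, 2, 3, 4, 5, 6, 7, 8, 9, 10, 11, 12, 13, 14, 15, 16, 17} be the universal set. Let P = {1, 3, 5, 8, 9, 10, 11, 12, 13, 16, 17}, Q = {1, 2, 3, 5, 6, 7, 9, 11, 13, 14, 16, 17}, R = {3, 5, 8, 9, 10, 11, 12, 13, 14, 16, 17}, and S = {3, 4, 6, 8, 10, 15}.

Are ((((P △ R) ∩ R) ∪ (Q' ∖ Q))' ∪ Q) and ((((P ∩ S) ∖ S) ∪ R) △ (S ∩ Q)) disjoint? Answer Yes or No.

No

P △ R = {1, 14}
(P △ R) ∩ R = {14}
Q' = {4, 8, 10, 12, 15}
Q' ∖ Q = {4, 8, 10, 12, 15}
((P △ R) ∩ R) ∪ (Q' ∖ Q) = {4, 8, 10, 12, 14, 15}
(((P △ R) ∩ R) ∪ (Q' ∖ Q))' = {1, 2, 3, 5, 6, 7, 9, 11, 13, 16, 17}
(((P △ R) ∩ R) ∪ (Q' ∖ Q))' ∪ Q = {1, 2, 3, 5, 6, 7, 9, 11, 13, 14, 16, 17}
P ∩ S = {3, 8, 10}
(P ∩ S) ∖ S = {}
((P ∩ S) ∖ S) ∪ R = {3, 5, 8, 9, 10, 11, 12, 13, 14, 16, 17}
S ∩ Q = {3, 6}
(((P ∩ S) ∖ S) ∪ R) △ (S ∩ Q) = {5, 6, 8, 9, 10, 11, 12, 13, 14, 16, 17}
5 lies in both, so they are not disjoint.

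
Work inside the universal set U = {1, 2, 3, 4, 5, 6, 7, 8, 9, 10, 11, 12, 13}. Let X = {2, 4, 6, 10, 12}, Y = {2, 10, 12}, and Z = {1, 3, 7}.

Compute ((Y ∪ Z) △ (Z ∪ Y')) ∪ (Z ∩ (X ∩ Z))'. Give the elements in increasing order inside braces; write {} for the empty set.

{1, 2, 3, 4, 5, 6, 7, 8, 9, 10, 11, 12, 13}

Y ∪ Z = {1, 2, 3, 7, 10, 12}
Y' = {1, 3, 4, 5, 6, 7, 8, 9, 11, 13}
Z ∪ Y' = {1, 3, 4, 5, 6, 7, 8, 9, 11, 13}
(Y ∪ Z) △ (Z ∪ Y') = {2, 4, 5, 6, 8, 9, 10, 11, 12, 13}
X ∩ Z = {}
Z ∩ (X ∩ Z) = {}
(Z ∩ (X ∩ Z))' = {1, 2, 3, 4, 5, 6, 7, 8, 9, 10, 11, 12, 13}
((Y ∪ Z) △ (Z ∪ Y')) ∪ (Z ∩ (X ∩ Z))' = {1, 2, 3, 4, 5, 6, 7, 8, 9, 10, 11, 12, 13}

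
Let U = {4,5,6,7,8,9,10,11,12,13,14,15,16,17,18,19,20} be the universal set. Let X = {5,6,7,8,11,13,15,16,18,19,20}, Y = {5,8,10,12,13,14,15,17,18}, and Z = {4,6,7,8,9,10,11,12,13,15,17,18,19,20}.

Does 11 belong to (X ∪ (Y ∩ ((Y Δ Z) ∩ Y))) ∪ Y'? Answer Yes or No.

11 ∉ Y and 11 ∈ Z, so 11 ∈ Y Δ Z
11 ∈ (Y Δ Z) and 11 ∉ Y, so 11 ∉ (Y Δ Z) ∩ Y
11 ∉ Y and 11 ∉ ((Y Δ Z) ∩ Y), so 11 ∉ Y ∩ ((Y Δ Z) ∩ Y)
11 ∈ X and 11 ∉ (Y ∩ ((Y Δ Z) ∩ Y)), so 11 ∈ X ∪ (Y ∩ ((Y Δ Z) ∩ Y))
11 ∉ Y, so 11 ∈ Y'
11 ∈ (X ∪ (Y ∩ ((Y Δ Z) ∩ Y))) and 11 ∈ Y', so 11 ∈ (X ∪ (Y ∩ ((Y Δ Z) ∩ Y))) ∪ Y'

Yes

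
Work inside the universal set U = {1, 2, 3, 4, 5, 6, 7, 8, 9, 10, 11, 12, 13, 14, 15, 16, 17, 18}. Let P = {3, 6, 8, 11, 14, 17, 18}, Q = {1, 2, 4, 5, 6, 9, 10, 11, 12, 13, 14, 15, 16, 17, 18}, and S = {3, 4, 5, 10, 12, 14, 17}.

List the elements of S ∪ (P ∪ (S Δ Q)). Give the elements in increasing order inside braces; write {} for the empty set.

{1, 2, 3, 4, 5, 6, 8, 9, 10, 11, 12, 13, 14, 15, 16, 17, 18}

S Δ Q = {1, 2, 3, 6, 9, 11, 13, 15, 16, 18}
P ∪ (S Δ Q) = {1, 2, 3, 6, 8, 9, 11, 13, 14, 15, 16, 17, 18}
S ∪ (P ∪ (S Δ Q)) = {1, 2, 3, 4, 5, 6, 8, 9, 10, 11, 12, 13, 14, 15, 16, 17, 18}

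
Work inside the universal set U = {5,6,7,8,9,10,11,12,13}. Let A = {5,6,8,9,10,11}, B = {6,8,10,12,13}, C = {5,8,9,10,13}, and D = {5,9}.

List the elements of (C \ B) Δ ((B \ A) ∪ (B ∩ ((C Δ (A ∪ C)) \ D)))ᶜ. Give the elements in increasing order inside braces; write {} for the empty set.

C \ B = {5,9}
B \ A = {12,13}
A ∪ C = {5,6,8,9,10,11,13}
C Δ (A ∪ C) = {6,11}
(C Δ (A ∪ C)) \ D = {6,11}
B ∩ ((C Δ (A ∪ C)) \ D) = {6}
(B \ A) ∪ (B ∩ ((C Δ (A ∪ C)) \ D)) = {6,12,13}
((B \ A) ∪ (B ∩ ((C Δ (A ∪ C)) \ D)))ᶜ = {5,7,8,9,10,11}
(C \ B) Δ ((B \ A) ∪ (B ∩ ((C Δ (A ∪ C)) \ D)))ᶜ = {7,8,10,11}

{7,8,10,11}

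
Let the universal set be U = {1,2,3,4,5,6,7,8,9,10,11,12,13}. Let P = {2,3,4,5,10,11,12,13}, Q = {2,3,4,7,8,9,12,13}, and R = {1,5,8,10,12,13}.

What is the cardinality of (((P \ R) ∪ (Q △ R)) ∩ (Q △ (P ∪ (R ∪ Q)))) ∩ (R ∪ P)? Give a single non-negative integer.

P \ R = {2,3,4,11}
Q △ R = {1,2,3,4,5,7,9,10}
(P \ R) ∪ (Q △ R) = {1,2,3,4,5,7,9,10,11}
R ∪ Q = {1,2,3,4,5,7,8,9,10,12,13}
P ∪ (R ∪ Q) = {1,2,3,4,5,7,8,9,10,11,12,13}
Q △ (P ∪ (R ∪ Q)) = {1,5,10,11}
((P \ R) ∪ (Q △ R)) ∩ (Q △ (P ∪ (R ∪ Q))) = {1,5,10,11}
R ∪ P = {1,2,3,4,5,8,10,11,12,13}
(((P \ R) ∪ (Q △ R)) ∩ (Q △ (P ∪ (R ∪ Q)))) ∩ (R ∪ P) = {1,5,10,11}
|(((P \ R) ∪ (Q △ R)) ∩ (Q △ (P ∪ (R ∪ Q)))) ∩ (R ∪ P)| = 4

4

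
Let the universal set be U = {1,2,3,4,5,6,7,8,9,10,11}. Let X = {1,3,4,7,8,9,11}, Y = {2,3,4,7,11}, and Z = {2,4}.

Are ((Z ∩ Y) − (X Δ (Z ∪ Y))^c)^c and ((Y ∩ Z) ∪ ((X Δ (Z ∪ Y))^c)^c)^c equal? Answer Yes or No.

Z ∩ Y = {2,4}
Z ∪ Y = {2,3,4,7,11}
X Δ (Z ∪ Y) = {1,2,8,9}
(X Δ (Z ∪ Y))^c = {3,4,5,6,7,10,11}
(Z ∩ Y) − (X Δ (Z ∪ Y))^c = {2}
((Z ∩ Y) − (X Δ (Z ∪ Y))^c)^c = {1,3,4,5,6,7,8,9,10,11}
Y ∩ Z = {2,4}
((X Δ (Z ∪ Y))^c)^c = {1,2,8,9}
(Y ∩ Z) ∪ ((X Δ (Z ∪ Y))^c)^c = {1,2,4,8,9}
((Y ∩ Z) ∪ ((X Δ (Z ∪ Y))^c)^c)^c = {3,5,6,7,10,11}
1 ∈ ((Z ∩ Y) − (X Δ (Z ∪ Y))^c)^c but 1 ∉ ((Y ∩ Z) ∪ ((X Δ (Z ∪ Y))^c)^c)^c, so they differ.

No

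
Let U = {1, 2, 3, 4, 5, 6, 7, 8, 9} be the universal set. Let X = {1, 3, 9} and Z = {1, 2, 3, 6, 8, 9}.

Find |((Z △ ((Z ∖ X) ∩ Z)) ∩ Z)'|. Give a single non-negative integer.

6

Z ∖ X = {2, 6, 8}
(Z ∖ X) ∩ Z = {2, 6, 8}
Z △ ((Z ∖ X) ∩ Z) = {1, 3, 9}
(Z △ ((Z ∖ X) ∩ Z)) ∩ Z = {1, 3, 9}
((Z △ ((Z ∖ X) ∩ Z)) ∩ Z)' = {2, 4, 5, 6, 7, 8}
|((Z △ ((Z ∖ X) ∩ Z)) ∩ Z)'| = 6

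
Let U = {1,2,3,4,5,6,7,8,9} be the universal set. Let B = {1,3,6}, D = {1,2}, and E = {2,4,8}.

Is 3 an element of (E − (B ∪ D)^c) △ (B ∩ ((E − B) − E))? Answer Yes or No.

3 ∈ B and 3 ∉ D, so 3 ∈ B ∪ D
3 ∉ (B ∪ D)^c since 3 ∈ (B ∪ D)
3 ∉ E and 3 ∉ (B ∪ D)^c, so 3 ∉ E − (B ∪ D)^c
3 ∉ E and 3 ∈ B, so 3 ∉ E − B
3 ∉ (E − B) and 3 ∉ E, so 3 ∉ (E − B) − E
3 ∈ B and 3 ∉ ((E − B) − E), so 3 ∉ B ∩ ((E − B) − E)
3 ∉ (E − (B ∪ D)^c) and 3 ∉ (B ∩ ((E − B) − E)), so 3 ∉ (E − (B ∪ D)^c) △ (B ∩ ((E − B) − E))

No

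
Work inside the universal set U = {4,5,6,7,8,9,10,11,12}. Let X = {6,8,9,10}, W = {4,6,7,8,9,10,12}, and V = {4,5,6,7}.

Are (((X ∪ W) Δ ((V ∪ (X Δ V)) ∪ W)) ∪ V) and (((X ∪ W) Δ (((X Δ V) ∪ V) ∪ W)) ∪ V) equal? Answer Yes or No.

Yes

X ∪ W = {4,6,7,8,9,10,12}
X Δ V = {4,5,7,8,9,10}
V ∪ (X Δ V) = {4,5,6,7,8,9,10}
(V ∪ (X Δ V)) ∪ W = {4,5,6,7,8,9,10,12}
(X ∪ W) Δ ((V ∪ (X Δ V)) ∪ W) = {5}
((X ∪ W) Δ ((V ∪ (X Δ V)) ∪ W)) ∪ V = {4,5,6,7}
(X Δ V) ∪ V = {4,5,6,7,8,9,10}
((X Δ V) ∪ V) ∪ W = {4,5,6,7,8,9,10,12}
(X ∪ W) Δ (((X Δ V) ∪ V) ∪ W) = {5}
((X ∪ W) Δ (((X Δ V) ∪ V) ∪ W)) ∪ V = {4,5,6,7}
Both equal {4,5,6,7}, so ((X ∪ W) Δ ((V ∪ (X Δ V)) ∪ W)) ∪ V = ((X ∪ W) Δ (((X Δ V) ∪ V) ∪ W)) ∪ V.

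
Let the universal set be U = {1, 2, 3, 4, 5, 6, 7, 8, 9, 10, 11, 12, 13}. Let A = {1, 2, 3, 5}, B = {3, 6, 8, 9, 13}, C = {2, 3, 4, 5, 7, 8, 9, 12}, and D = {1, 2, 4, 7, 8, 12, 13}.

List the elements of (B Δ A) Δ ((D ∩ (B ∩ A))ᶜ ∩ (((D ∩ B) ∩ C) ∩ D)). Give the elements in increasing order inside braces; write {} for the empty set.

B Δ A = {1, 2, 5, 6, 8, 9, 13}
B ∩ A = {3}
D ∩ (B ∩ A) = {}
(D ∩ (B ∩ A))ᶜ = {1, 2, 3, 4, 5, 6, 7, 8, 9, 10, 11, 12, 13}
D ∩ B = {8, 13}
(D ∩ B) ∩ C = {8}
((D ∩ B) ∩ C) ∩ D = {8}
(D ∩ (B ∩ A))ᶜ ∩ (((D ∩ B) ∩ C) ∩ D) = {8}
(B Δ A) Δ ((D ∩ (B ∩ A))ᶜ ∩ (((D ∩ B) ∩ C) ∩ D)) = {1, 2, 5, 6, 9, 13}

{1, 2, 5, 6, 9, 13}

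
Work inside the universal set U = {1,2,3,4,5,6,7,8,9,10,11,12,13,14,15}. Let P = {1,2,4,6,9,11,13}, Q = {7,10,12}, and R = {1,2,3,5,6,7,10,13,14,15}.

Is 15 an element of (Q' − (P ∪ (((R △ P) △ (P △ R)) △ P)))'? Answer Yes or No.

15 ∉ Q, so 15 ∈ Q'
15 ∈ R and 15 ∉ P, so 15 ∈ R △ P
15 ∉ P and 15 ∈ R, so 15 ∈ P △ R
15 ∈ (R △ P) and 15 ∈ (P △ R), so 15 ∉ (R △ P) △ (P △ R)
15 ∉ ((R △ P) △ (P △ R)) and 15 ∉ P, so 15 ∉ ((R △ P) △ (P △ R)) △ P
15 ∉ P and 15 ∉ (((R △ P) △ (P △ R)) △ P), so 15 ∉ P ∪ (((R △ P) △ (P △ R)) △ P)
15 ∈ Q' and 15 ∉ (P ∪ (((R △ P) △ (P △ R)) △ P)), so 15 ∈ Q' − (P ∪ (((R △ P) △ (P △ R)) △ P))
15 ∉ (Q' − (P ∪ (((R △ P) △ (P △ R)) △ P)))' since 15 ∈ (Q' − (P ∪ (((R △ P) △ (P △ R)) △ P)))

No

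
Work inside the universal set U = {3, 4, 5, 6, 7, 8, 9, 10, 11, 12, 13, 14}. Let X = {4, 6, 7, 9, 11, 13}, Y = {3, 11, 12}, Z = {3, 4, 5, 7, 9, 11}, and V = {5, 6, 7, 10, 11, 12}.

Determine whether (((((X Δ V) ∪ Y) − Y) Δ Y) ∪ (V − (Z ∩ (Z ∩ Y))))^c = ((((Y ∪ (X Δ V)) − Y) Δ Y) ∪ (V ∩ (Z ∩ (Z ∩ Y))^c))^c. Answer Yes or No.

Yes

X Δ V = {4, 5, 9, 10, 12, 13}
(X Δ V) ∪ Y = {3, 4, 5, 9, 10, 11, 12, 13}
((X Δ V) ∪ Y) − Y = {4, 5, 9, 10, 13}
(((X Δ V) ∪ Y) − Y) Δ Y = {3, 4, 5, 9, 10, 11, 12, 13}
Z ∩ Y = {3, 11}
Z ∩ (Z ∩ Y) = {3, 11}
V − (Z ∩ (Z ∩ Y)) = {5, 6, 7, 10, 12}
((((X Δ V) ∪ Y) − Y) Δ Y) ∪ (V − (Z ∩ (Z ∩ Y))) = {3, 4, 5, 6, 7, 9, 10, 11, 12, 13}
(((((X Δ V) ∪ Y) − Y) Δ Y) ∪ (V − (Z ∩ (Z ∩ Y))))^c = {8, 14}
Y ∪ (X Δ V) = {3, 4, 5, 9, 10, 11, 12, 13}
(Y ∪ (X Δ V)) − Y = {4, 5, 9, 10, 13}
((Y ∪ (X Δ V)) − Y) Δ Y = {3, 4, 5, 9, 10, 11, 12, 13}
(Z ∩ (Z ∩ Y))^c = {4, 5, 6, 7, 8, 9, 10, 12, 13, 14}
V ∩ (Z ∩ (Z ∩ Y))^c = {5, 6, 7, 10, 12}
(((Y ∪ (X Δ V)) − Y) Δ Y) ∪ (V ∩ (Z ∩ (Z ∩ Y))^c) = {3, 4, 5, 6, 7, 9, 10, 11, 12, 13}
((((Y ∪ (X Δ V)) − Y) Δ Y) ∪ (V ∩ (Z ∩ (Z ∩ Y))^c))^c = {8, 14}
Both equal {8, 14}, so (((((X Δ V) ∪ Y) − Y) Δ Y) ∪ (V − (Z ∩ (Z ∩ Y))))^c = ((((Y ∪ (X Δ V)) − Y) Δ Y) ∪ (V ∩ (Z ∩ (Z ∩ Y))^c))^c.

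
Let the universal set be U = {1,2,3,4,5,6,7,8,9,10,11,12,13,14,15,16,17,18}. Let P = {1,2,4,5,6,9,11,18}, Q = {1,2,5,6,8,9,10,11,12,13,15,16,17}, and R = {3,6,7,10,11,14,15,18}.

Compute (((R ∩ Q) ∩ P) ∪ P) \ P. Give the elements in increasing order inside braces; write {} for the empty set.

{}

R ∩ Q = {6,10,11,15}
(R ∩ Q) ∩ P = {6,11}
((R ∩ Q) ∩ P) ∪ P = {1,2,4,5,6,9,11,18}
(((R ∩ Q) ∩ P) ∪ P) \ P = {}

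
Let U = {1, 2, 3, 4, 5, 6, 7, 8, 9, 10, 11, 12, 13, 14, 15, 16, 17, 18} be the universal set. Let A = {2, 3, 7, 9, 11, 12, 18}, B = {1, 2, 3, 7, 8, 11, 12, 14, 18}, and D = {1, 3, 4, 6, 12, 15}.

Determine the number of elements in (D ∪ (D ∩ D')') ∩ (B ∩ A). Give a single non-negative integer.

6

D' = {2, 5, 7, 8, 9, 10, 11, 13, 14, 16, 17, 18}
D ∩ D' = {}
(D ∩ D')' = {1, 2, 3, 4, 5, 6, 7, 8, 9, 10, 11, 12, 13, 14, 15, 16, 17, 18}
D ∪ (D ∩ D')' = {1, 2, 3, 4, 5, 6, 7, 8, 9, 10, 11, 12, 13, 14, 15, 16, 17, 18}
B ∩ A = {2, 3, 7, 11, 12, 18}
(D ∪ (D ∩ D')') ∩ (B ∩ A) = {2, 3, 7, 11, 12, 18}
|(D ∪ (D ∩ D')') ∩ (B ∩ A)| = 6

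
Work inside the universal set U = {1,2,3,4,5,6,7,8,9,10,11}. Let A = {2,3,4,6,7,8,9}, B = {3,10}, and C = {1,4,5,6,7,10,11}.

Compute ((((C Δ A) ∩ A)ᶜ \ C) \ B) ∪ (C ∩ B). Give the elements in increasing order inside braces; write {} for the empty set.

C Δ A = {1,2,3,5,8,9,10,11}
(C Δ A) ∩ A = {2,3,8,9}
((C Δ A) ∩ A)ᶜ = {1,4,5,6,7,10,11}
((C Δ A) ∩ A)ᶜ \ C = {}
(((C Δ A) ∩ A)ᶜ \ C) \ B = {}
C ∩ B = {10}
((((C Δ A) ∩ A)ᶜ \ C) \ B) ∪ (C ∩ B) = {10}

{10}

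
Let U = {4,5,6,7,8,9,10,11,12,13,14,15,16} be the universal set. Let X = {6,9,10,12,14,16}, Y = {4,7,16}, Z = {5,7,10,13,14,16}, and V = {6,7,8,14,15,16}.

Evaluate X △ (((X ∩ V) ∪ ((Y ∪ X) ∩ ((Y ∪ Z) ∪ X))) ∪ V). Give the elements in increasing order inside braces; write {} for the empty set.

X ∩ V = {6,14,16}
Y ∪ X = {4,6,7,9,10,12,14,16}
Y ∪ Z = {4,5,7,10,13,14,16}
(Y ∪ Z) ∪ X = {4,5,6,7,9,10,12,13,14,16}
(Y ∪ X) ∩ ((Y ∪ Z) ∪ X) = {4,6,7,9,10,12,14,16}
(X ∩ V) ∪ ((Y ∪ X) ∩ ((Y ∪ Z) ∪ X)) = {4,6,7,9,10,12,14,16}
((X ∩ V) ∪ ((Y ∪ X) ∩ ((Y ∪ Z) ∪ X))) ∪ V = {4,6,7,8,9,10,12,14,15,16}
X △ (((X ∩ V) ∪ ((Y ∪ X) ∩ ((Y ∪ Z) ∪ X))) ∪ V) = {4,7,8,15}

{4,7,8,15}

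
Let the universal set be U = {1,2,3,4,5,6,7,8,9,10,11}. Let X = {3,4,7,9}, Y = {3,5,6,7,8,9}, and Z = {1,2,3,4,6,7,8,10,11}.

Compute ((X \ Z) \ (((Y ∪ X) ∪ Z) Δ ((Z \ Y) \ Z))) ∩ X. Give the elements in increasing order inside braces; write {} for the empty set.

X \ Z = {9}
Y ∪ X = {3,4,5,6,7,8,9}
(Y ∪ X) ∪ Z = {1,2,3,4,5,6,7,8,9,10,11}
Z \ Y = {1,2,4,10,11}
(Z \ Y) \ Z = {}
((Y ∪ X) ∪ Z) Δ ((Z \ Y) \ Z) = {1,2,3,4,5,6,7,8,9,10,11}
(X \ Z) \ (((Y ∪ X) ∪ Z) Δ ((Z \ Y) \ Z)) = {}
((X \ Z) \ (((Y ∪ X) ∪ Z) Δ ((Z \ Y) \ Z))) ∩ X = {}

{}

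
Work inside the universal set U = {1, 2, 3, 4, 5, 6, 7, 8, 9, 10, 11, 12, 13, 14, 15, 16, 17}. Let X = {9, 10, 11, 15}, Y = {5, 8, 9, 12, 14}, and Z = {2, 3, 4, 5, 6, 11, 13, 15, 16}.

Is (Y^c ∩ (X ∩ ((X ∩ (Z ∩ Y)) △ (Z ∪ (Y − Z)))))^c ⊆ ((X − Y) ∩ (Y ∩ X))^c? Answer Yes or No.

Y^c = {1, 2, 3, 4, 6, 7, 10, 11, 13, 15, 16, 17}
Z ∩ Y = {5}
X ∩ (Z ∩ Y) = {}
Y − Z = {8, 9, 12, 14}
Z ∪ (Y − Z) = {2, 3, 4, 5, 6, 8, 9, 11, 12, 13, 14, 15, 16}
(X ∩ (Z ∩ Y)) △ (Z ∪ (Y − Z)) = {2, 3, 4, 5, 6, 8, 9, 11, 12, 13, 14, 15, 16}
X ∩ ((X ∩ (Z ∩ Y)) △ (Z ∪ (Y − Z))) = {9, 11, 15}
Y^c ∩ (X ∩ ((X ∩ (Z ∩ Y)) △ (Z ∪ (Y − Z)))) = {11, 15}
(Y^c ∩ (X ∩ ((X ∩ (Z ∩ Y)) △ (Z ∪ (Y − Z)))))^c = {1, 2, 3, 4, 5, 6, 7, 8, 9, 10, 12, 13, 14, 16, 17}
X − Y = {10, 11, 15}
Y ∩ X = {9}
(X − Y) ∩ (Y ∩ X) = {}
((X − Y) ∩ (Y ∩ X))^c = {1, 2, 3, 4, 5, 6, 7, 8, 9, 10, 11, 12, 13, 14, 15, 16, 17}
Every element of {1, 2, 3, 4, 5, 6, 7, 8, 9, 10, 12, 13, 14, 16, 17} is in {1, 2, 3, 4, 5, 6, 7, 8, 9, 10, 11, 12, 13, 14, 15, 16, 17}, so (Y^c ∩ (X ∩ ((X ∩ (Z ∩ Y)) △ (Z ∪ (Y − Z)))))^c ⊆ ((X − Y) ∩ (Y ∩ X))^c.

Yes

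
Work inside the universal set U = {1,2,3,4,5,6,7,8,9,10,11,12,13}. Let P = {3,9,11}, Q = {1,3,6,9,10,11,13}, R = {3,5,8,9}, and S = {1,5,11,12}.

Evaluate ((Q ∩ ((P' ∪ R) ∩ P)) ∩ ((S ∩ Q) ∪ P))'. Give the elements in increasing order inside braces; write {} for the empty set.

{1,2,4,5,6,7,8,10,11,12,13}

P' = {1,2,4,5,6,7,8,10,12,13}
P' ∪ R = {1,2,3,4,5,6,7,8,9,10,12,13}
(P' ∪ R) ∩ P = {3,9}
Q ∩ ((P' ∪ R) ∩ P) = {3,9}
S ∩ Q = {1,11}
(S ∩ Q) ∪ P = {1,3,9,11}
(Q ∩ ((P' ∪ R) ∩ P)) ∩ ((S ∩ Q) ∪ P) = {3,9}
((Q ∩ ((P' ∪ R) ∩ P)) ∩ ((S ∩ Q) ∪ P))' = {1,2,4,5,6,7,8,10,11,12,13}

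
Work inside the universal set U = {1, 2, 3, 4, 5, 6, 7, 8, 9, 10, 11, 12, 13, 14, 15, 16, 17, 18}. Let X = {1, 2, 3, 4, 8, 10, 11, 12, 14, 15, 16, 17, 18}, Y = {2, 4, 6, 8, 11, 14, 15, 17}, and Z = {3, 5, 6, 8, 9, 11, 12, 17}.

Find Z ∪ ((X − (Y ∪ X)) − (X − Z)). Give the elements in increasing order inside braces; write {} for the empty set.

{3, 5, 6, 8, 9, 11, 12, 17}

Y ∪ X = {1, 2, 3, 4, 6, 8, 10, 11, 12, 14, 15, 16, 17, 18}
X − (Y ∪ X) = {}
X − Z = {1, 2, 4, 10, 14, 15, 16, 18}
(X − (Y ∪ X)) − (X − Z) = {}
Z ∪ ((X − (Y ∪ X)) − (X − Z)) = {3, 5, 6, 8, 9, 11, 12, 17}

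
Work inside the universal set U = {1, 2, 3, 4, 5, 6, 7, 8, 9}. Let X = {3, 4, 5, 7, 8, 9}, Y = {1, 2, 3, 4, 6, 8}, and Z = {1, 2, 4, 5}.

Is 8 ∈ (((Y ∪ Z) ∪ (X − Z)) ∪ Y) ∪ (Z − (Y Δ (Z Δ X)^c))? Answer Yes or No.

8 ∈ Y and 8 ∉ Z, so 8 ∈ Y ∪ Z
8 ∈ X and 8 ∉ Z, so 8 ∈ X − Z
8 ∈ (Y ∪ Z) and 8 ∈ (X − Z), so 8 ∈ (Y ∪ Z) ∪ (X − Z)
8 ∈ ((Y ∪ Z) ∪ (X − Z)) and 8 ∈ Y, so 8 ∈ ((Y ∪ Z) ∪ (X − Z)) ∪ Y
8 ∉ Z and 8 ∈ X, so 8 ∈ Z Δ X
8 ∉ (Z Δ X)^c since 8 ∈ (Z Δ X)
8 ∈ Y and 8 ∉ (Z Δ X)^c, so 8 ∈ Y Δ (Z Δ X)^c
8 ∉ Z and 8 ∈ (Y Δ (Z Δ X)^c), so 8 ∉ Z − (Y Δ (Z Δ X)^c)
8 ∈ (((Y ∪ Z) ∪ (X − Z)) ∪ Y) and 8 ∉ (Z − (Y Δ (Z Δ X)^c)), so 8 ∈ (((Y ∪ Z) ∪ (X − Z)) ∪ Y) ∪ (Z − (Y Δ (Z Δ X)^c))

Yes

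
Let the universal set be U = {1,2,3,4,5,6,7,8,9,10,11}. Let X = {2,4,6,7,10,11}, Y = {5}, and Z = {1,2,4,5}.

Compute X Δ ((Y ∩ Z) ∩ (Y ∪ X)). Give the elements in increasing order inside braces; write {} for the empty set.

Y ∩ Z = {5}
Y ∪ X = {2,4,5,6,7,10,11}
(Y ∩ Z) ∩ (Y ∪ X) = {5}
X Δ ((Y ∩ Z) ∩ (Y ∪ X)) = {2,4,5,6,7,10,11}

{2,4,5,6,7,10,11}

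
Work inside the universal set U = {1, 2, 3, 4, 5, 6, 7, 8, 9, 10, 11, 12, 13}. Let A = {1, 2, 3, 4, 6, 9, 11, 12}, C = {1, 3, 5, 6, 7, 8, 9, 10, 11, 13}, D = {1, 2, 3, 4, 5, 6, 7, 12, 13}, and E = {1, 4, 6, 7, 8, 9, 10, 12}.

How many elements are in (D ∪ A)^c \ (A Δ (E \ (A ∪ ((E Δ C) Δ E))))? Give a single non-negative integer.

D ∪ A = {1, 2, 3, 4, 5, 6, 7, 9, 11, 12, 13}
(D ∪ A)^c = {8, 10}
E Δ C = {3, 4, 5, 11, 12, 13}
(E Δ C) Δ E = {1, 3, 5, 6, 7, 8, 9, 10, 11, 13}
A ∪ ((E Δ C) Δ E) = {1, 2, 3, 4, 5, 6, 7, 8, 9, 10, 11, 12, 13}
E \ (A ∪ ((E Δ C) Δ E)) = {}
A Δ (E \ (A ∪ ((E Δ C) Δ E))) = {1, 2, 3, 4, 6, 9, 11, 12}
(D ∪ A)^c \ (A Δ (E \ (A ∪ ((E Δ C) Δ E)))) = {8, 10}
|(D ∪ A)^c \ (A Δ (E \ (A ∪ ((E Δ C) Δ E))))| = 2

2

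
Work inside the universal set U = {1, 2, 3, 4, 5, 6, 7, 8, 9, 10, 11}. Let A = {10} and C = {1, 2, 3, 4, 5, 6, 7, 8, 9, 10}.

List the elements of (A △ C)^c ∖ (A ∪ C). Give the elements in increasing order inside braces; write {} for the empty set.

{11}

A △ C = {1, 2, 3, 4, 5, 6, 7, 8, 9}
(A △ C)^c = {10, 11}
A ∪ C = {1, 2, 3, 4, 5, 6, 7, 8, 9, 10}
(A △ C)^c ∖ (A ∪ C) = {11}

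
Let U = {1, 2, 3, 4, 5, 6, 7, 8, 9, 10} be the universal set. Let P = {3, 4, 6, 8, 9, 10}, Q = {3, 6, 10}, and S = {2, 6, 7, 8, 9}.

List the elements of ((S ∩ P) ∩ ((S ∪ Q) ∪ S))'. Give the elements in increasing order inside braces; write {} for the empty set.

S ∩ P = {6, 8, 9}
S ∪ Q = {2, 3, 6, 7, 8, 9, 10}
(S ∪ Q) ∪ S = {2, 3, 6, 7, 8, 9, 10}
(S ∩ P) ∩ ((S ∪ Q) ∪ S) = {6, 8, 9}
((S ∩ P) ∩ ((S ∪ Q) ∪ S))' = {1, 2, 3, 4, 5, 7, 10}

{1, 2, 3, 4, 5, 7, 10}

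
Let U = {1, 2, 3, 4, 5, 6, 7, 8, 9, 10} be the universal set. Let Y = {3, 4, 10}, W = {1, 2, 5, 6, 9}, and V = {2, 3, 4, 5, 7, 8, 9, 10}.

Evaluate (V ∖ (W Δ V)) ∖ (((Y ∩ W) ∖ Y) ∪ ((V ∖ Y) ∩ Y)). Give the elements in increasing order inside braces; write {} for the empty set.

W Δ V = {1, 3, 4, 6, 7, 8, 10}
V ∖ (W Δ V) = {2, 5, 9}
Y ∩ W = {}
(Y ∩ W) ∖ Y = {}
V ∖ Y = {2, 5, 7, 8, 9}
(V ∖ Y) ∩ Y = {}
((Y ∩ W) ∖ Y) ∪ ((V ∖ Y) ∩ Y) = {}
(V ∖ (W Δ V)) ∖ (((Y ∩ W) ∖ Y) ∪ ((V ∖ Y) ∩ Y)) = {2, 5, 9}

{2, 5, 9}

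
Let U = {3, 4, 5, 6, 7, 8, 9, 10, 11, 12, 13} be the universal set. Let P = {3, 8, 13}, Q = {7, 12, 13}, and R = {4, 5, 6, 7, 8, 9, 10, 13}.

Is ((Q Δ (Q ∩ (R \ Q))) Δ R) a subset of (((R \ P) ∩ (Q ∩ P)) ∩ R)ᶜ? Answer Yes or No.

R \ Q = {4, 5, 6, 8, 9, 10}
Q ∩ (R \ Q) = {}
Q Δ (Q ∩ (R \ Q)) = {7, 12, 13}
(Q Δ (Q ∩ (R \ Q))) Δ R = {4, 5, 6, 8, 9, 10, 12}
R \ P = {4, 5, 6, 7, 9, 10}
Q ∩ P = {13}
(R \ P) ∩ (Q ∩ P) = {}
((R \ P) ∩ (Q ∩ P)) ∩ R = {}
(((R \ P) ∩ (Q ∩ P)) ∩ R)ᶜ = {3, 4, 5, 6, 7, 8, 9, 10, 11, 12, 13}
Every element of {4, 5, 6, 8, 9, 10, 12} is in {3, 4, 5, 6, 7, 8, 9, 10, 11, 12, 13}, so (Q Δ (Q ∩ (R \ Q))) Δ R ⊆ (((R \ P) ∩ (Q ∩ P)) ∩ R)ᶜ.

Yes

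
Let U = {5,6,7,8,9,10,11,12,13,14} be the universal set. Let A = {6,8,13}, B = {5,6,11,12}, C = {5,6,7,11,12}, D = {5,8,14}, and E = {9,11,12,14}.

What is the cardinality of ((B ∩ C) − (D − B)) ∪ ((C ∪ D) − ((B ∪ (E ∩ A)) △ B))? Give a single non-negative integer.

B ∩ C = {5,6,11,12}
D − B = {8,14}
(B ∩ C) − (D − B) = {5,6,11,12}
C ∪ D = {5,6,7,8,11,12,14}
E ∩ A = {}
B ∪ (E ∩ A) = {5,6,11,12}
(B ∪ (E ∩ A)) △ B = {}
(C ∪ D) − ((B ∪ (E ∩ A)) △ B) = {5,6,7,8,11,12,14}
((B ∩ C) − (D − B)) ∪ ((C ∪ D) − ((B ∪ (E ∩ A)) △ B)) = {5,6,7,8,11,12,14}
|((B ∩ C) − (D − B)) ∪ ((C ∪ D) − ((B ∪ (E ∩ A)) △ B))| = 7

7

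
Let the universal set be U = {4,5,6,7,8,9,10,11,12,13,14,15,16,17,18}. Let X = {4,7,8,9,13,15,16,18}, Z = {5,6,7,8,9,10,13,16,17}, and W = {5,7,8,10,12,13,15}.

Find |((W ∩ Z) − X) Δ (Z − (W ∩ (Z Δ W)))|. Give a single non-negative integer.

7

W ∩ Z = {5,7,8,10,13}
(W ∩ Z) − X = {5,10}
Z Δ W = {6,9,12,15,16,17}
W ∩ (Z Δ W) = {12,15}
Z − (W ∩ (Z Δ W)) = {5,6,7,8,9,10,13,16,17}
((W ∩ Z) − X) Δ (Z − (W ∩ (Z Δ W))) = {6,7,8,9,13,16,17}
|((W ∩ Z) − X) Δ (Z − (W ∩ (Z Δ W)))| = 7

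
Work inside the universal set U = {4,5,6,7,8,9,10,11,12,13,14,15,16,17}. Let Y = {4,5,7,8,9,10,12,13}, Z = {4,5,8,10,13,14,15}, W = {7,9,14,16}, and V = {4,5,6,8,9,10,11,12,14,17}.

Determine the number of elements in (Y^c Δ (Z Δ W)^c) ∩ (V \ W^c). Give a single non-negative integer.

0

Y^c = {6,11,14,15,16,17}
Z Δ W = {4,5,7,8,9,10,13,15,16}
(Z Δ W)^c = {6,11,12,14,17}
Y^c Δ (Z Δ W)^c = {12,15,16}
W^c = {4,5,6,8,10,11,12,13,15,17}
V \ W^c = {9,14}
(Y^c Δ (Z Δ W)^c) ∩ (V \ W^c) = {}
|(Y^c Δ (Z Δ W)^c) ∩ (V \ W^c)| = 0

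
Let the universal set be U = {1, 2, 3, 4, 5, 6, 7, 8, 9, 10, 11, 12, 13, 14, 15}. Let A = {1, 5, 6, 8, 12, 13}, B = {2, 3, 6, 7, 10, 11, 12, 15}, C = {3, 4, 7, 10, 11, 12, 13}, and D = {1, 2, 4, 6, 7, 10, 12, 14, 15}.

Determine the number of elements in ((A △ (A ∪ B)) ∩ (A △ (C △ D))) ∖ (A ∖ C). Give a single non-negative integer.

4

A ∪ B = {1, 2, 3, 5, 6, 7, 8, 10, 11, 12, 13, 15}
A △ (A ∪ B) = {2, 3, 7, 10, 11, 15}
C △ D = {1, 2, 3, 6, 11, 13, 14, 15}
A △ (C △ D) = {2, 3, 5, 8, 11, 12, 14, 15}
(A △ (A ∪ B)) ∩ (A △ (C △ D)) = {2, 3, 11, 15}
A ∖ C = {1, 5, 6, 8}
((A △ (A ∪ B)) ∩ (A △ (C △ D))) ∖ (A ∖ C) = {2, 3, 11, 15}
|((A △ (A ∪ B)) ∩ (A △ (C △ D))) ∖ (A ∖ C)| = 4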